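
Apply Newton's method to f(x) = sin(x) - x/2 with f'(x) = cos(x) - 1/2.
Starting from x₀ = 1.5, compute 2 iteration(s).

f(x) = sin(x) - x/2
f'(x) = cos(x) - 1/2
x₀ = 1.5

Newton-Raphson formula: x_{n+1} = x_n - f(x_n)/f'(x_n)

Iteration 1:
  f(1.500000) = 0.247495
  f'(1.500000) = -0.429263
  x_1 = 1.500000 - 0.247495/(-0.429263) = 2.076558
Iteration 2:
  f(2.076558) = -0.163473
  f'(2.076558) = -0.984474
  x_2 = 2.076558 - (-0.163473)/(-0.984474) = 1.910507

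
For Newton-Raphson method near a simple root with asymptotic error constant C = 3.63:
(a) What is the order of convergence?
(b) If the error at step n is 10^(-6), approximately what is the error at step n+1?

(a) Newton-Raphson has quadratic (order 2) convergence near simple roots.
    This means |e_{n+1}| ≈ C|e_n|².

(b) With |e_n| = 10^(-6) and C = 3.63:
    |e_{n+1}| ≈ 3.63 × (10^(-6))² = 3.63 × 10^(-12)

(a) 2 (quadratic); (b) |e_{n+1}| ≈ 3.630e-12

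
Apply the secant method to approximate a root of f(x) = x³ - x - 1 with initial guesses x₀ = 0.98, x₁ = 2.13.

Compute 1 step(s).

f(x) = x³ - x - 1
x₀ = 0.98, x₁ = 2.13

Secant formula: x_{n+1} = x_n - f(x_n)(x_n - x_{n-1})/(f(x_n) - f(x_{n-1}))

Iteration 1:
  f(0.980000) = -1.038808
  f(2.130000) = 6.533597
  x_2 = 2.130000 - 6.533597×(2.130000 - 0.980000)/(6.533597 - (-1.038808))
       = 1.137761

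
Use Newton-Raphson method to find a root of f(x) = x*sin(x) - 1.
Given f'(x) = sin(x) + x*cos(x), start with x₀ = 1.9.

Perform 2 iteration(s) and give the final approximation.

f(x) = x*sin(x) - 1
f'(x) = sin(x) + x*cos(x)
x₀ = 1.9

Newton-Raphson formula: x_{n+1} = x_n - f(x_n)/f'(x_n)

Iteration 1:
  f(1.900000) = 0.797970
  f'(1.900000) = 0.332050
  x_1 = 1.900000 - 0.797970/0.332050 = -0.503163
Iteration 2:
  f(-0.503163) = -0.757375
  f'(-0.503163) = -0.923001
  x_2 = -0.503163 - (-0.757375)/(-0.923001) = -1.323720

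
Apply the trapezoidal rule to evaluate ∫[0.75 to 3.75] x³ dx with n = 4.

f(x) = x³
a = 0.75, b = 3.75, n = 4
h = (b - a)/n = 0.750000

Trapezoidal rule: (h/2)[f(x₀) + 2f(x₁) + 2f(x₂) + ... + f(xₙ)]

x_0 = 0.7500, f(x_0) = 0.421875, coefficient = 1
x_1 = 1.5000, f(x_1) = 3.375000, coefficient = 2
x_2 = 2.2500, f(x_2) = 11.390625, coefficient = 2
x_3 = 3.0000, f(x_3) = 27.000000, coefficient = 2
x_4 = 3.7500, f(x_4) = 52.734375, coefficient = 1

I ≈ (0.750000/2) × 136.687500 = 51.257812
Exact value: 49.359375
Error: 1.898438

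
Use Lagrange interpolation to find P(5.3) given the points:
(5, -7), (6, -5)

Lagrange interpolation formula:
P(x) = Σ yᵢ × Lᵢ(x)
where Lᵢ(x) = Π_{j≠i} (x - xⱼ)/(xᵢ - xⱼ)

L_0(5.3) = (5.3 - 6)/(5 - 6) = 0.700000
L_1(5.3) = (5.3 - 5)/(6 - 5) = 0.300000

P(5.3) = (-7)×L_0(5.3) + (-5)×L_1(5.3)
P(5.3) = -6.400000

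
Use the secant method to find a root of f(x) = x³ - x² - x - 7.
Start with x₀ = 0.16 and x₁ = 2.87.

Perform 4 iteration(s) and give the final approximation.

f(x) = x³ - x² - x - 7
x₀ = 0.16, x₁ = 2.87

Secant formula: x_{n+1} = x_n - f(x_n)(x_n - x_{n-1})/(f(x_n) - f(x_{n-1}))

Iteration 1:
  f(0.160000) = -7.181504
  f(2.870000) = 5.533003
  x_2 = 2.870000 - 5.533003×(2.870000 - 0.160000)/(5.533003 - (-7.181504))
       = 1.690683
Iteration 2:
  f(2.870000) = 5.533003
  f(1.690683) = -6.716430
  x_3 = 1.690683 - (-6.716430)×(1.690683 - 2.870000)/(-6.716430 - 5.533003)
       = 2.337309
Iteration 3:
  f(1.690683) = -6.716430
  f(2.337309) = -2.031575
  x_4 = 2.337309 - (-2.031575)×(2.337309 - 1.690683)/(-2.031575 - (-6.716430))
       = 2.617716
Iteration 4:
  f(2.337309) = -2.031575
  f(2.617716) = 1.467587
  x_5 = 2.617716 - 1.467587×(2.617716 - 2.337309)/(1.467587 - (-2.031575))
       = 2.500110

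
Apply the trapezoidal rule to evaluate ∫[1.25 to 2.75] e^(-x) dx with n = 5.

f(x) = e^(-x)
a = 1.25, b = 2.75, n = 5
h = (b - a)/n = 0.300000

Trapezoidal rule: (h/2)[f(x₀) + 2f(x₁) + 2f(x₂) + ... + f(xₙ)]

x_0 = 1.2500, f(x_0) = 0.286505, coefficient = 1
x_1 = 1.5500, f(x_1) = 0.212248, coefficient = 2
x_2 = 1.8500, f(x_2) = 0.157237, coefficient = 2
x_3 = 2.1500, f(x_3) = 0.116484, coefficient = 2
x_4 = 2.4500, f(x_4) = 0.086294, coefficient = 2
x_5 = 2.7500, f(x_5) = 0.063928, coefficient = 1

I ≈ (0.300000/2) × 1.494958 = 0.224244
Exact value: 0.222577
Error: 0.001667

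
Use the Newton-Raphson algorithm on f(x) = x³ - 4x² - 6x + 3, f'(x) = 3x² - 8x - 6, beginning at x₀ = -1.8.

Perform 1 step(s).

f(x) = x³ - 4x² - 6x + 3
f'(x) = 3x² - 8x - 6
x₀ = -1.8

Newton-Raphson formula: x_{n+1} = x_n - f(x_n)/f'(x_n)

Iteration 1:
  f(-1.800000) = -4.992000
  f'(-1.800000) = 18.120000
  x_1 = -1.800000 - (-4.992000)/18.120000 = -1.524503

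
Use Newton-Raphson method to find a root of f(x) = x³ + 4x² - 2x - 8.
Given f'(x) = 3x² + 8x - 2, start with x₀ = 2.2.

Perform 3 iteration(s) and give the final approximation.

f(x) = x³ + 4x² - 2x - 8
f'(x) = 3x² + 8x - 2
x₀ = 2.2

Newton-Raphson formula: x_{n+1} = x_n - f(x_n)/f'(x_n)

Iteration 1:
  f(2.200000) = 17.608000
  f'(2.200000) = 30.120000
  x_1 = 2.200000 - 17.608000/30.120000 = 1.615405
Iteration 2:
  f(1.615405) = 3.422777
  f'(1.615405) = 18.751841
  x_2 = 1.615405 - 3.422777/18.751841 = 1.432875
Iteration 3:
  f(1.432875) = 0.288650
  f'(1.432875) = 15.622390
  x_3 = 1.432875 - 0.288650/15.622390 = 1.414398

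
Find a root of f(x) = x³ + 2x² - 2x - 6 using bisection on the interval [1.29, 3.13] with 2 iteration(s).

f(x) = x³ + 2x² - 2x - 6
Initial interval: [1.29, 3.13]

Iteration 1:
  c_1 = (1.290000 + 3.130000)/2 = 2.210000
  f(c_1) = f(2.210000) = 10.142061
  f(a) × f(c) < 0, new interval: [1.290000, 2.210000]
Iteration 2:
  c_2 = (1.290000 + 2.210000)/2 = 1.750000
  f(c_2) = f(1.750000) = 1.984375
  f(a) × f(c) < 0, new interval: [1.290000, 1.750000]

After 2 iteration(s), the approximation is c_2 = 1.750000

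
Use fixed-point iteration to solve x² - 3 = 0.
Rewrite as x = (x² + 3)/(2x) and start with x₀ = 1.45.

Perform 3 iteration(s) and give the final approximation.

Equation: x² - 3 = 0
Fixed-point form: x = (x² + 3)/(2x)
x₀ = 1.45

x_1 = g(1.450000) = 1.759483
x_2 = g(1.759483) = 1.732265
x_3 = g(1.732265) = 1.732051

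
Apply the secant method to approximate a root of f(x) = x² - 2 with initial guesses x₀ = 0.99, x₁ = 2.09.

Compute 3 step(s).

f(x) = x² - 2
x₀ = 0.99, x₁ = 2.09

Secant formula: x_{n+1} = x_n - f(x_n)(x_n - x_{n-1})/(f(x_n) - f(x_{n-1}))

Iteration 1:
  f(0.990000) = -1.019900
  f(2.090000) = 2.368100
  x_2 = 2.090000 - 2.368100×(2.090000 - 0.990000)/(2.368100 - (-1.019900))
       = 1.321136
Iteration 2:
  f(2.090000) = 2.368100
  f(1.321136) = -0.254599
  x_3 = 1.321136 - (-0.254599)×(1.321136 - 2.090000)/(-0.254599 - 2.368100)
       = 1.395774
Iteration 3:
  f(1.321136) = -0.254599
  f(1.395774) = -0.051815
  x_4 = 1.395774 - (-0.051815)×(1.395774 - 1.321136)/(-0.051815 - (-0.254599))
       = 1.414845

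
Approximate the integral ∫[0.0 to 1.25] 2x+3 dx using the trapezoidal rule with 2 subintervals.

f(x) = 2x+3
a = 0.0, b = 1.25, n = 2
h = (b - a)/n = 0.625000

Trapezoidal rule: (h/2)[f(x₀) + 2f(x₁) + 2f(x₂) + ... + f(xₙ)]

x_0 = 0.0000, f(x_0) = 3.000000, coefficient = 1
x_1 = 0.6250, f(x_1) = 4.250000, coefficient = 2
x_2 = 1.2500, f(x_2) = 5.500000, coefficient = 1

I ≈ (0.625000/2) × 17.000000 = 5.312500
Exact value: 5.312500
Error: 0.000000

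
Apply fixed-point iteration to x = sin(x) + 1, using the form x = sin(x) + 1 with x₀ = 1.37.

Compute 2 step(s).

Equation: x = sin(x) + 1
Fixed-point form: x = sin(x) + 1
x₀ = 1.37

x_1 = g(1.370000) = 1.979908
x_2 = g(1.979908) = 1.917475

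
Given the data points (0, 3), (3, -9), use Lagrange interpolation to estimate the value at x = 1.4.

Lagrange interpolation formula:
P(x) = Σ yᵢ × Lᵢ(x)
where Lᵢ(x) = Π_{j≠i} (x - xⱼ)/(xᵢ - xⱼ)

L_0(1.4) = (1.4 - 3)/(0 - 3) = 0.533333
L_1(1.4) = (1.4 - 0)/(3 - 0) = 0.466667

P(1.4) = 3×L_0(1.4) + (-9)×L_1(1.4)
P(1.4) = -2.600000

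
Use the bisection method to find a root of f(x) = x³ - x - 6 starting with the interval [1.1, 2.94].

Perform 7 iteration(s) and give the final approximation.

f(x) = x³ - x - 6
Initial interval: [1.1, 2.94]

Iteration 1:
  c_1 = (1.100000 + 2.940000)/2 = 2.020000
  f(c_1) = f(2.020000) = 0.222408
  f(a) × f(c) < 0, new interval: [1.100000, 2.020000]
Iteration 2:
  c_2 = (1.100000 + 2.020000)/2 = 1.560000
  f(c_2) = f(1.560000) = -3.763584
  f(a) × f(c) ≥ 0, new interval: [1.560000, 2.020000]
Iteration 3:
  c_3 = (1.560000 + 2.020000)/2 = 1.790000
  f(c_3) = f(1.790000) = -2.054661
  f(a) × f(c) ≥ 0, new interval: [1.790000, 2.020000]
Iteration 4:
  c_4 = (1.790000 + 2.020000)/2 = 1.905000
  f(c_4) = f(1.905000) = -0.991707
  f(a) × f(c) ≥ 0, new interval: [1.905000, 2.020000]
Iteration 5:
  c_5 = (1.905000 + 2.020000)/2 = 1.962500
  f(c_5) = f(1.962500) = -0.404115
  f(a) × f(c) ≥ 0, new interval: [1.962500, 2.020000]
Iteration 6:
  c_6 = (1.962500 + 2.020000)/2 = 1.991250
  f(c_6) = f(1.991250) = -0.095791
  f(a) × f(c) ≥ 0, new interval: [1.991250, 2.020000]
Iteration 7:
  c_7 = (1.991250 + 2.020000)/2 = 2.005625
  f(c_7) = f(2.005625) = 0.062065
  f(a) × f(c) < 0, new interval: [1.991250, 2.005625]

After 7 iteration(s), the approximation is c_7 = 2.005625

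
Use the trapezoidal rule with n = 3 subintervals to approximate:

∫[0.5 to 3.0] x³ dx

f(x) = x³
a = 0.5, b = 3.0, n = 3
h = (b - a)/n = 0.833333

Trapezoidal rule: (h/2)[f(x₀) + 2f(x₁) + 2f(x₂) + ... + f(xₙ)]

x_0 = 0.5000, f(x_0) = 0.125000, coefficient = 1
x_1 = 1.3333, f(x_1) = 2.370370, coefficient = 2
x_2 = 2.1667, f(x_2) = 10.171296, coefficient = 2
x_3 = 3.0000, f(x_3) = 27.000000, coefficient = 1

I ≈ (0.833333/2) × 52.208333 = 21.753472
Exact value: 20.234375
Error: 1.519097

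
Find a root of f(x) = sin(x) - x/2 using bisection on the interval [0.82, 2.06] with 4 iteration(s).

f(x) = sin(x) - x/2
Initial interval: [0.82, 2.06]

Iteration 1:
  c_1 = (0.820000 + 2.060000)/2 = 1.440000
  f(c_1) = f(1.440000) = 0.271458
  f(a) × f(c) ≥ 0, new interval: [1.440000, 2.060000]
Iteration 2:
  c_2 = (1.440000 + 2.060000)/2 = 1.750000
  f(c_2) = f(1.750000) = 0.108986
  f(a) × f(c) ≥ 0, new interval: [1.750000, 2.060000]
Iteration 3:
  c_3 = (1.750000 + 2.060000)/2 = 1.905000
  f(c_3) = f(1.905000) = -0.007828
  f(a) × f(c) < 0, new interval: [1.750000, 1.905000]
Iteration 4:
  c_4 = (1.750000 + 1.905000)/2 = 1.827500
  f(c_4) = f(1.827500) = 0.053482
  f(a) × f(c) ≥ 0, new interval: [1.827500, 1.905000]

After 4 iteration(s), the approximation is c_4 = 1.827500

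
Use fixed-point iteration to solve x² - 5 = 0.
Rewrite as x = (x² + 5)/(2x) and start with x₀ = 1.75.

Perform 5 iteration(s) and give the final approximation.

Equation: x² - 5 = 0
Fixed-point form: x = (x² + 5)/(2x)
x₀ = 1.75

x_1 = g(1.750000) = 2.303571
x_2 = g(2.303571) = 2.237057
x_3 = g(2.237057) = 2.236068
x_4 = g(2.236068) = 2.236068
x_5 = g(2.236068) = 2.236068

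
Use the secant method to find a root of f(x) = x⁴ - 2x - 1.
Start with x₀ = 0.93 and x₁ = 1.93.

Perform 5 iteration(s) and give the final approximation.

f(x) = x⁴ - 2x - 1
x₀ = 0.93, x₁ = 1.93

Secant formula: x_{n+1} = x_n - f(x_n)(x_n - x_{n-1})/(f(x_n) - f(x_{n-1}))

Iteration 1:
  f(0.930000) = -2.111948
  f(1.930000) = 9.014880
  x_2 = 1.930000 - 9.014880×(1.930000 - 0.930000)/(9.014880 - (-2.111948))
       = 1.119807
Iteration 2:
  f(1.930000) = 9.014880
  f(1.119807) = -1.667180
  x_3 = 1.119807 - (-1.667180)×(1.119807 - 1.930000)/(-1.667180 - 9.014880)
       = 1.246256
Iteration 3:
  f(1.119807) = -1.667180
  f(1.246256) = -1.080225
  x_4 = 1.246256 - (-1.080225)×(1.246256 - 1.119807)/(-1.080225 - (-1.667180))
       = 1.478971
Iteration 4:
  f(1.246256) = -1.080225
  f(1.478971) = 0.826586
  x_5 = 1.478971 - 0.826586×(1.478971 - 1.246256)/(0.826586 - (-1.080225))
       = 1.378091
Iteration 5:
  f(1.478971) = 0.826586
  f(1.378091) = -0.149466
  x_6 = 1.378091 - (-0.149466)×(1.378091 - 1.478971)/(-0.149466 - 0.826586)
       = 1.393539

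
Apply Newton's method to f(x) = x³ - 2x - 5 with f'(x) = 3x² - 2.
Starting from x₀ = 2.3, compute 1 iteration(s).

f(x) = x³ - 2x - 5
f'(x) = 3x² - 2
x₀ = 2.3

Newton-Raphson formula: x_{n+1} = x_n - f(x_n)/f'(x_n)

Iteration 1:
  f(2.300000) = 2.567000
  f'(2.300000) = 13.870000
  x_1 = 2.300000 - 2.567000/13.870000 = 2.114924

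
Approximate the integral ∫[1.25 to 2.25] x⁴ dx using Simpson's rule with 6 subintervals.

f(x) = x⁴
a = 1.25, b = 2.25, n = 6
h = (b - a)/n = 0.166667

Simpson's rule: (h/3)[f(x₀) + 4f(x₁) + 2f(x₂) + ... + f(xₙ)]

x_0 = 1.2500, f(x_0) = 2.441406, coefficient = 1
x_1 = 1.4167, f(x_1) = 4.027826, coefficient = 4
x_2 = 1.5833, f(x_2) = 6.284770, coefficient = 2
x_3 = 1.7500, f(x_3) = 9.378906, coefficient = 4
x_4 = 1.9167, f(x_4) = 13.495419, coefficient = 2
x_5 = 2.0833, f(x_5) = 18.838011, coefficient = 4
x_6 = 2.2500, f(x_6) = 25.628906, coefficient = 1

I ≈ (0.166667/3) × 196.609664 = 10.922759
Exact value: 10.922656
Error: 0.000103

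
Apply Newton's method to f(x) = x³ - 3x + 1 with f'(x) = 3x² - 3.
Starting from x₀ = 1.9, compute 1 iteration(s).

f(x) = x³ - 3x + 1
f'(x) = 3x² - 3
x₀ = 1.9

Newton-Raphson formula: x_{n+1} = x_n - f(x_n)/f'(x_n)

Iteration 1:
  f(1.900000) = 2.159000
  f'(1.900000) = 7.830000
  x_1 = 1.900000 - 2.159000/7.830000 = 1.624266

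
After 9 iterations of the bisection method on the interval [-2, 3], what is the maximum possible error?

Bisection error bound: |error| ≤ (b-a)/2^n
|error| ≤ (3 - (-2))/2^9 = 5/2^9
|error| ≤ 0.0097656250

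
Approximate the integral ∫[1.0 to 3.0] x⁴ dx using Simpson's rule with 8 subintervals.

f(x) = x⁴
a = 1.0, b = 3.0, n = 8
h = (b - a)/n = 0.250000

Simpson's rule: (h/3)[f(x₀) + 4f(x₁) + 2f(x₂) + ... + f(xₙ)]

x_0 = 1.0000, f(x_0) = 1.000000, coefficient = 1
x_1 = 1.2500, f(x_1) = 2.441406, coefficient = 4
x_2 = 1.5000, f(x_2) = 5.062500, coefficient = 2
x_3 = 1.7500, f(x_3) = 9.378906, coefficient = 4
x_4 = 2.0000, f(x_4) = 16.000000, coefficient = 2
x_5 = 2.2500, f(x_5) = 25.628906, coefficient = 4
x_6 = 2.5000, f(x_6) = 39.062500, coefficient = 2
x_7 = 2.7500, f(x_7) = 57.191406, coefficient = 4
x_8 = 3.0000, f(x_8) = 81.000000, coefficient = 1

I ≈ (0.250000/3) × 580.812500 = 48.401042
Exact value: 48.400000
Error: 0.001042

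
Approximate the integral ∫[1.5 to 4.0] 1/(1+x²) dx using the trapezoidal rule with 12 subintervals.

f(x) = 1/(1+x²)
a = 1.5, b = 4.0, n = 12
h = (b - a)/n = 0.208333

Trapezoidal rule: (h/2)[f(x₀) + 2f(x₁) + 2f(x₂) + ... + f(xₙ)]

x_0 = 1.5000, f(x_0) = 0.307692, coefficient = 1
x_1 = 1.7083, f(x_1) = 0.255206, coefficient = 2
x_2 = 1.9167, f(x_2) = 0.213967, coefficient = 2
x_3 = 2.1250, f(x_3) = 0.181303, coefficient = 2
x_4 = 2.3333, f(x_4) = 0.155172, coefficient = 2
x_5 = 2.5417, f(x_5) = 0.134047, coefficient = 2
x_6 = 2.7500, f(x_6) = 0.116788, coefficient = 2
x_7 = 2.9583, f(x_7) = 0.102546, coefficient = 2
x_8 = 3.1667, f(x_8) = 0.090680, coefficient = 2
x_9 = 3.3750, f(x_9) = 0.080706, coefficient = 2
x_10 = 3.5833, f(x_10) = 0.072253, coefficient = 2
x_11 = 3.7917, f(x_11) = 0.065033, coefficient = 2
x_12 = 4.0000, f(x_12) = 0.058824, coefficient = 1

I ≈ (0.208333/2) × 3.301921 = 0.343950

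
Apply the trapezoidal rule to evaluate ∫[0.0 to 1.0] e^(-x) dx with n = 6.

f(x) = e^(-x)
a = 0.0, b = 1.0, n = 6
h = (b - a)/n = 0.166667

Trapezoidal rule: (h/2)[f(x₀) + 2f(x₁) + 2f(x₂) + ... + f(xₙ)]

x_0 = 0.0000, f(x_0) = 1.000000, coefficient = 1
x_1 = 0.1667, f(x_1) = 0.846482, coefficient = 2
x_2 = 0.3333, f(x_2) = 0.716531, coefficient = 2
x_3 = 0.5000, f(x_3) = 0.606531, coefficient = 2
x_4 = 0.6667, f(x_4) = 0.513417, coefficient = 2
x_5 = 0.8333, f(x_5) = 0.434598, coefficient = 2
x_6 = 1.0000, f(x_6) = 0.367879, coefficient = 1

I ≈ (0.166667/2) × 7.602997 = 0.633583
Exact value: 0.632121
Error: 0.001463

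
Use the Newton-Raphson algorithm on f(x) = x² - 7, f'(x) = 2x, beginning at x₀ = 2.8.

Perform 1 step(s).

f(x) = x² - 7
f'(x) = 2x
x₀ = 2.8

Newton-Raphson formula: x_{n+1} = x_n - f(x_n)/f'(x_n)

Iteration 1:
  f(2.800000) = 0.840000
  f'(2.800000) = 5.600000
  x_1 = 2.800000 - 0.840000/5.600000 = 2.650000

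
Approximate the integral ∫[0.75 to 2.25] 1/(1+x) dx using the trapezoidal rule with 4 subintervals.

f(x) = 1/(1+x)
a = 0.75, b = 2.25, n = 4
h = (b - a)/n = 0.375000

Trapezoidal rule: (h/2)[f(x₀) + 2f(x₁) + 2f(x₂) + ... + f(xₙ)]

x_0 = 0.7500, f(x_0) = 0.571429, coefficient = 1
x_1 = 1.1250, f(x_1) = 0.470588, coefficient = 2
x_2 = 1.5000, f(x_2) = 0.400000, coefficient = 2
x_3 = 1.8750, f(x_3) = 0.347826, coefficient = 2
x_4 = 2.2500, f(x_4) = 0.307692, coefficient = 1

I ≈ (0.375000/2) × 3.315950 = 0.621741
Exact value: 0.619039
Error: 0.002701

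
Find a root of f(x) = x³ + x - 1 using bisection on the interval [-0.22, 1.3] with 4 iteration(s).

f(x) = x³ + x - 1
Initial interval: [-0.22, 1.3]

Iteration 1:
  c_1 = (-0.220000 + 1.300000)/2 = 0.540000
  f(c_1) = f(0.540000) = -0.302536
  f(a) × f(c) ≥ 0, new interval: [0.540000, 1.300000]
Iteration 2:
  c_2 = (0.540000 + 1.300000)/2 = 0.920000
  f(c_2) = f(0.920000) = 0.698688
  f(a) × f(c) < 0, new interval: [0.540000, 0.920000]
Iteration 3:
  c_3 = (0.540000 + 0.920000)/2 = 0.730000
  f(c_3) = f(0.730000) = 0.119017
  f(a) × f(c) < 0, new interval: [0.540000, 0.730000]
Iteration 4:
  c_4 = (0.540000 + 0.730000)/2 = 0.635000
  f(c_4) = f(0.635000) = -0.108952
  f(a) × f(c) ≥ 0, new interval: [0.635000, 0.730000]

After 4 iteration(s), the approximation is c_4 = 0.635000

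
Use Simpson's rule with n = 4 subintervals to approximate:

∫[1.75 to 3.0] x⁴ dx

f(x) = x⁴
a = 1.75, b = 3.0, n = 4
h = (b - a)/n = 0.312500

Simpson's rule: (h/3)[f(x₀) + 4f(x₁) + 2f(x₂) + ... + f(xₙ)]

x_0 = 1.7500, f(x_0) = 9.378906, coefficient = 1
x_1 = 2.0625, f(x_1) = 18.095718, coefficient = 4
x_2 = 2.3750, f(x_2) = 31.816650, coefficient = 2
x_3 = 2.6875, f(x_3) = 52.166763, coefficient = 4
x_4 = 3.0000, f(x_4) = 81.000000, coefficient = 1

I ≈ (0.312500/3) × 435.062134 = 45.318972
Exact value: 45.317383
Error: 0.001589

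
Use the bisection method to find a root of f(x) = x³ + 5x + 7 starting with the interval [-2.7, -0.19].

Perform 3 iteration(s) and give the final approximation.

f(x) = x³ + 5x + 7
Initial interval: [-2.7, -0.19]

Iteration 1:
  c_1 = (-2.700000 + (-0.190000))/2 = -1.445000
  f(c_1) = f(-1.445000) = -3.242196
  f(a) × f(c) ≥ 0, new interval: [-1.445000, -0.190000]
Iteration 2:
  c_2 = (-1.445000 + (-0.190000))/2 = -0.817500
  f(c_2) = f(-0.817500) = 2.366160
  f(a) × f(c) < 0, new interval: [-1.445000, -0.817500]
Iteration 3:
  c_3 = (-1.445000 + (-0.817500))/2 = -1.131250
  f(c_3) = f(-1.131250) = -0.103941
  f(a) × f(c) ≥ 0, new interval: [-1.131250, -0.817500]

After 3 iteration(s), the approximation is c_3 = -1.131250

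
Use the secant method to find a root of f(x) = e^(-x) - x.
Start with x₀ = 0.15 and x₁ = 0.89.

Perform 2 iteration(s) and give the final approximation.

f(x) = e^(-x) - x
x₀ = 0.15, x₁ = 0.89

Secant formula: x_{n+1} = x_n - f(x_n)(x_n - x_{n-1})/(f(x_n) - f(x_{n-1}))

Iteration 1:
  f(0.150000) = 0.710708
  f(0.890000) = -0.479344
  x_2 = 0.890000 - (-0.479344)×(0.890000 - 0.150000)/(-0.479344 - 0.710708)
       = 0.591933
Iteration 2:
  f(0.890000) = -0.479344
  f(0.591933) = -0.038677
  x_3 = 0.591933 - (-0.038677)×(0.591933 - 0.890000)/(-0.038677 - (-0.479344))
       = 0.565772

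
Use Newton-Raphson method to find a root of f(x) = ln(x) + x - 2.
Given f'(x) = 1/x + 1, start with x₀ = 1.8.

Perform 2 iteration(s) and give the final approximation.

f(x) = ln(x) + x - 2
f'(x) = 1/x + 1
x₀ = 1.8

Newton-Raphson formula: x_{n+1} = x_n - f(x_n)/f'(x_n)

Iteration 1:
  f(1.800000) = 0.387787
  f'(1.800000) = 1.555556
  x_1 = 1.800000 - 0.387787/1.555556 = 1.550709
Iteration 2:
  f(1.550709) = -0.010579
  f'(1.550709) = 1.644866
  x_2 = 1.550709 - (-0.010579)/1.644866 = 1.557140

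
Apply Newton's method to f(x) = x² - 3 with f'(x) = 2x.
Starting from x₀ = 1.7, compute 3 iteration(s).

f(x) = x² - 3
f'(x) = 2x
x₀ = 1.7

Newton-Raphson formula: x_{n+1} = x_n - f(x_n)/f'(x_n)

Iteration 1:
  f(1.700000) = -0.110000
  f'(1.700000) = 3.400000
  x_1 = 1.700000 - (-0.110000)/3.400000 = 1.732353
Iteration 2:
  f(1.732353) = 0.001047
  f'(1.732353) = 3.464706
  x_2 = 1.732353 - 0.001047/3.464706 = 1.732051
Iteration 3:
  f(1.732051) = 0.000000
  f'(1.732051) = 3.464102
  x_3 = 1.732051 - 0.000000/3.464102 = 1.732051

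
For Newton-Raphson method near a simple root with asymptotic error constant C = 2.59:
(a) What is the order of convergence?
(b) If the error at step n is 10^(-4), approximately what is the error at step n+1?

(a) Newton-Raphson has quadratic (order 2) convergence near simple roots.
    This means |e_{n+1}| ≈ C|e_n|².

(b) With |e_n| = 10^(-4) and C = 2.59:
    |e_{n+1}| ≈ 2.59 × (10^(-4))² = 2.59 × 10^(-8)

(a) 2 (quadratic); (b) |e_{n+1}| ≈ 2.590e-08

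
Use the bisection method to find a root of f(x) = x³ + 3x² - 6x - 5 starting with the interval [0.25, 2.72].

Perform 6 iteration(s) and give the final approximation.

f(x) = x³ + 3x² - 6x - 5
Initial interval: [0.25, 2.72]

Iteration 1:
  c_1 = (0.250000 + 2.720000)/2 = 1.485000
  f(c_1) = f(1.485000) = -4.019566
  f(a) × f(c) ≥ 0, new interval: [1.485000, 2.720000]
Iteration 2:
  c_2 = (1.485000 + 2.720000)/2 = 2.102500
  f(c_2) = f(2.102500) = 4.940633
  f(a) × f(c) < 0, new interval: [1.485000, 2.102500]
Iteration 3:
  c_3 = (1.485000 + 2.102500)/2 = 1.793750
  f(c_3) = f(1.793750) = -0.338422
  f(a) × f(c) ≥ 0, new interval: [1.793750, 2.102500]
Iteration 4:
  c_4 = (1.793750 + 2.102500)/2 = 1.948125
  f(c_4) = f(1.948125) = 2.090330
  f(a) × f(c) < 0, new interval: [1.793750, 1.948125]
Iteration 5:
  c_5 = (1.793750 + 1.948125)/2 = 1.870938
  f(c_5) = f(1.870938) = 0.824639
  f(a) × f(c) < 0, new interval: [1.793750, 1.870938]
Iteration 6:
  c_6 = (1.793750 + 1.870938)/2 = 1.832344
  f(c_6) = f(1.832344) = 0.230452
  f(a) × f(c) < 0, new interval: [1.793750, 1.832344]

After 6 iteration(s), the approximation is c_6 = 1.832344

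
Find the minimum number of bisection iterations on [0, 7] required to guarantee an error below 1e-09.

We need (b-a)/2^n ≤ 1e-09
(7 - 0)/2^n ≤ 1e-09
7/2^n ≤ 1e-09
2^n ≥ 7000000000
n ≥ log₂(7000000000) = 32.70
n ≥ 33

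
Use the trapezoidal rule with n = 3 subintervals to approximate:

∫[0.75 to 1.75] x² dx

f(x) = x²
a = 0.75, b = 1.75, n = 3
h = (b - a)/n = 0.333333

Trapezoidal rule: (h/2)[f(x₀) + 2f(x₁) + 2f(x₂) + ... + f(xₙ)]

x_0 = 0.7500, f(x_0) = 0.562500, coefficient = 1
x_1 = 1.0833, f(x_1) = 1.173611, coefficient = 2
x_2 = 1.4167, f(x_2) = 2.006944, coefficient = 2
x_3 = 1.7500, f(x_3) = 3.062500, coefficient = 1

I ≈ (0.333333/2) × 9.986111 = 1.664352
Exact value: 1.645833
Error: 0.018519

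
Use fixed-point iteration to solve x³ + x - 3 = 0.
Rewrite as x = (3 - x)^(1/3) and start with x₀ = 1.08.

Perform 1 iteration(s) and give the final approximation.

Equation: x³ + x - 3 = 0
Fixed-point form: x = (3 - x)^(1/3)
x₀ = 1.08

x_1 = g(1.080000) = 1.242893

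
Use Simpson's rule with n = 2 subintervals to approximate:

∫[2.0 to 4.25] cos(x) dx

f(x) = cos(x)
a = 2.0, b = 4.25, n = 2
h = (b - a)/n = 1.125000

Simpson's rule: (h/3)[f(x₀) + 4f(x₁) + 2f(x₂) + ... + f(xₙ)]

x_0 = 2.0000, f(x_0) = -0.416147, coefficient = 1
x_1 = 3.1250, f(x_1) = -0.999862, coefficient = 4
x_2 = 4.2500, f(x_2) = -0.446087, coefficient = 1

I ≈ (1.125000/3) × -4.861684 = -1.823131
Exact value: -1.804287
Error: 0.018845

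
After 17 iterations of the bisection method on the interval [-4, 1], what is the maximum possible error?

Bisection error bound: |error| ≤ (b-a)/2^n
|error| ≤ (1 - (-4))/2^17 = 5/2^17
|error| ≤ 0.0000381470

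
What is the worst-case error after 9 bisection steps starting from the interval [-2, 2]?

Bisection error bound: |error| ≤ (b-a)/2^n
|error| ≤ (2 - (-2))/2^9 = 4/2^9
|error| ≤ 0.0078125000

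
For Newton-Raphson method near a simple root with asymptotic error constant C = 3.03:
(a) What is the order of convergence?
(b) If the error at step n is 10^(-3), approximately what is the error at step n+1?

(a) Newton-Raphson has quadratic (order 2) convergence near simple roots.
    This means |e_{n+1}| ≈ C|e_n|².

(b) With |e_n| = 10^(-3) and C = 3.03:
    |e_{n+1}| ≈ 3.03 × (10^(-3))² = 3.03 × 10^(-6)

(a) 2 (quadratic); (b) |e_{n+1}| ≈ 3.030e-06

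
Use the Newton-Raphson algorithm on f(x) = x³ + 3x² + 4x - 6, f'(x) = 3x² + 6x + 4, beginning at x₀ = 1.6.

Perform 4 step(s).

f(x) = x³ + 3x² + 4x - 6
f'(x) = 3x² + 6x + 4
x₀ = 1.6

Newton-Raphson formula: x_{n+1} = x_n - f(x_n)/f'(x_n)

Iteration 1:
  f(1.600000) = 12.176000
  f'(1.600000) = 21.280000
  x_1 = 1.600000 - 12.176000/21.280000 = 1.027820
Iteration 2:
  f(1.027820) = 2.366319
  f'(1.027820) = 13.336156
  x_2 = 1.027820 - 2.366319/13.336156 = 0.850383
Iteration 3:
  f(0.850383) = 0.185943
  f'(0.850383) = 11.271754
  x_3 = 0.850383 - 0.185943/11.271754 = 0.833887
Iteration 4:
  f(0.833887) = 0.001506
  f'(0.833887) = 11.089422
  x_4 = 0.833887 - 0.001506/11.089422 = 0.833751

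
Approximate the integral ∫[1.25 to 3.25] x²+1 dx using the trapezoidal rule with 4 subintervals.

f(x) = x²+1
a = 1.25, b = 3.25, n = 4
h = (b - a)/n = 0.500000

Trapezoidal rule: (h/2)[f(x₀) + 2f(x₁) + 2f(x₂) + ... + f(xₙ)]

x_0 = 1.2500, f(x_0) = 2.562500, coefficient = 1
x_1 = 1.7500, f(x_1) = 4.062500, coefficient = 2
x_2 = 2.2500, f(x_2) = 6.062500, coefficient = 2
x_3 = 2.7500, f(x_3) = 8.562500, coefficient = 2
x_4 = 3.2500, f(x_4) = 11.562500, coefficient = 1

I ≈ (0.500000/2) × 51.500000 = 12.875000
Exact value: 12.791667
Error: 0.083333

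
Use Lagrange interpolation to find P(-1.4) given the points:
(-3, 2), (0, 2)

Lagrange interpolation formula:
P(x) = Σ yᵢ × Lᵢ(x)
where Lᵢ(x) = Π_{j≠i} (x - xⱼ)/(xᵢ - xⱼ)

L_0(-1.4) = (-1.4 - 0)/(-3 - 0) = 0.466667
L_1(-1.4) = (-1.4 - (-3))/(0 - (-3)) = 0.533333

P(-1.4) = 2×L_0(-1.4) + 2×L_1(-1.4)
P(-1.4) = 2.000000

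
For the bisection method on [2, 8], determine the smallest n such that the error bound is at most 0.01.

We need (b-a)/2^n ≤ 0.01
(8 - 2)/2^n ≤ 0.01
6/2^n ≤ 0.01
2^n ≥ 600
n ≥ log₂(600) = 9.23
n ≥ 10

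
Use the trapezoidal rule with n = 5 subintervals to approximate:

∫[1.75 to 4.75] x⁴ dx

f(x) = x⁴
a = 1.75, b = 4.75, n = 5
h = (b - a)/n = 0.600000

Trapezoidal rule: (h/2)[f(x₀) + 2f(x₁) + 2f(x₂) + ... + f(xₙ)]

x_0 = 1.7500, f(x_0) = 9.378906, coefficient = 1
x_1 = 2.3500, f(x_1) = 30.498006, coefficient = 2
x_2 = 2.9500, f(x_2) = 75.733506, coefficient = 2
x_3 = 3.5500, f(x_3) = 158.823006, coefficient = 2
x_4 = 4.1500, f(x_4) = 296.614506, coefficient = 2
x_5 = 4.7500, f(x_5) = 509.066406, coefficient = 1

I ≈ (0.600000/2) × 1641.783363 = 492.535009
Exact value: 480.330469
Error: 12.204540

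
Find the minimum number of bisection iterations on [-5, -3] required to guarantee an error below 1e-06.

We need (b-a)/2^n ≤ 1e-06
(-3 - (-5))/2^n ≤ 1e-06
2/2^n ≤ 1e-06
2^n ≥ 2000000
n ≥ log₂(2000000) = 20.93
n ≥ 21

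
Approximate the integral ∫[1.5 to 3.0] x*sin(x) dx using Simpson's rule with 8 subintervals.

f(x) = x*sin(x)
a = 1.5, b = 3.0, n = 8
h = (b - a)/n = 0.187500

Simpson's rule: (h/3)[f(x₀) + 4f(x₁) + 2f(x₂) + ... + f(xₙ)]

x_0 = 1.5000, f(x_0) = 1.496242, coefficient = 1
x_1 = 1.6875, f(x_1) = 1.676021, coefficient = 4
x_2 = 1.8750, f(x_2) = 1.788911, coefficient = 2
x_3 = 2.0625, f(x_3) = 1.818155, coefficient = 4
x_4 = 2.2500, f(x_4) = 1.750665, coefficient = 2
x_5 = 2.4375, f(x_5) = 1.577897, coefficient = 4
x_6 = 2.6250, f(x_6) = 1.296541, coefficient = 2
x_7 = 2.8125, f(x_7) = 0.908956, coefficient = 4
x_8 = 3.0000, f(x_8) = 0.423360, coefficient = 1

I ≈ (0.187500/3) × 35.515957 = 2.219747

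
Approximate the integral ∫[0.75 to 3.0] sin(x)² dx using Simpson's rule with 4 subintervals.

f(x) = sin(x)²
a = 0.75, b = 3.0, n = 4
h = (b - a)/n = 0.562500

Simpson's rule: (h/3)[f(x₀) + 4f(x₁) + 2f(x₂) + ... + f(xₙ)]

x_0 = 0.7500, f(x_0) = 0.464631, coefficient = 1
x_1 = 1.3125, f(x_1) = 0.934754, coefficient = 4
x_2 = 1.8750, f(x_2) = 0.910280, coefficient = 2
x_3 = 2.4375, f(x_3) = 0.419052, coefficient = 4
x_4 = 3.0000, f(x_4) = 0.019915, coefficient = 1

I ≈ (0.562500/3) × 7.720329 = 1.447562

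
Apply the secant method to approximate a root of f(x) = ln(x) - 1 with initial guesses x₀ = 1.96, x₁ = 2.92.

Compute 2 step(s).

f(x) = ln(x) - 1
x₀ = 1.96, x₁ = 2.92

Secant formula: x_{n+1} = x_n - f(x_n)(x_n - x_{n-1})/(f(x_n) - f(x_{n-1}))

Iteration 1:
  f(1.960000) = -0.327056
  f(2.920000) = 0.071584
  x_2 = 2.920000 - 0.071584×(2.920000 - 1.960000)/(0.071584 - (-0.327056))
       = 2.747613
Iteration 2:
  f(2.920000) = 0.071584
  f(2.747613) = 0.010732
  x_3 = 2.747613 - 0.010732×(2.747613 - 2.920000)/(0.010732 - 0.071584)
       = 2.717208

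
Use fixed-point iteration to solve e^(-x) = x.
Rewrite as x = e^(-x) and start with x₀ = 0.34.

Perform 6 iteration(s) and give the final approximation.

Equation: e^(-x) = x
Fixed-point form: x = e^(-x)
x₀ = 0.34

x_1 = g(0.340000) = 0.711770
x_2 = g(0.711770) = 0.490775
x_3 = g(0.490775) = 0.612152
x_4 = g(0.612152) = 0.542183
x_5 = g(0.542183) = 0.581478
x_6 = g(0.581478) = 0.559072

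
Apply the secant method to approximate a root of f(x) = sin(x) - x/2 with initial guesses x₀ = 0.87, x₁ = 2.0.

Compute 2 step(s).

f(x) = sin(x) - x/2
x₀ = 0.87, x₁ = 2.0

Secant formula: x_{n+1} = x_n - f(x_n)(x_n - x_{n-1})/(f(x_n) - f(x_{n-1}))

Iteration 1:
  f(0.870000) = 0.329329
  f(2.000000) = -0.090703
  x_2 = 2.000000 - (-0.090703)×(2.000000 - 0.870000)/(-0.090703 - 0.329329)
       = 1.755985
Iteration 2:
  f(2.000000) = -0.090703
  f(1.755985) = 0.104909
  x_3 = 1.755985 - 0.104909×(1.755985 - 2.000000)/(0.104909 - (-0.090703))
       = 1.886853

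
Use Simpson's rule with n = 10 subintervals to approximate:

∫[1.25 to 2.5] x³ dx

f(x) = x³
a = 1.25, b = 2.5, n = 10
h = (b - a)/n = 0.125000

Simpson's rule: (h/3)[f(x₀) + 4f(x₁) + 2f(x₂) + ... + f(xₙ)]

x_0 = 1.2500, f(x_0) = 1.953125, coefficient = 1
x_1 = 1.3750, f(x_1) = 2.599609, coefficient = 4
x_2 = 1.5000, f(x_2) = 3.375000, coefficient = 2
x_3 = 1.6250, f(x_3) = 4.291016, coefficient = 4
x_4 = 1.7500, f(x_4) = 5.359375, coefficient = 2
x_5 = 1.8750, f(x_5) = 6.591797, coefficient = 4
x_6 = 2.0000, f(x_6) = 8.000000, coefficient = 2
x_7 = 2.1250, f(x_7) = 9.595703, coefficient = 4
x_8 = 2.2500, f(x_8) = 11.390625, coefficient = 2
x_9 = 2.3750, f(x_9) = 13.396484, coefficient = 4
x_10 = 2.5000, f(x_10) = 15.625000, coefficient = 1

I ≈ (0.125000/3) × 219.726562 = 9.155273
Exact value: 9.155273
Error: 0.000000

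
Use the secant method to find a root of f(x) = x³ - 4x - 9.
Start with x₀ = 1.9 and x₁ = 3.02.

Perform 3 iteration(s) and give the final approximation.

f(x) = x³ - 4x - 9
x₀ = 1.9, x₁ = 3.02

Secant formula: x_{n+1} = x_n - f(x_n)(x_n - x_{n-1})/(f(x_n) - f(x_{n-1}))

Iteration 1:
  f(1.900000) = -9.741000
  f(3.020000) = 6.463608
  x_2 = 3.020000 - 6.463608×(3.020000 - 1.900000)/(6.463608 - (-9.741000))
       = 2.573260
Iteration 2:
  f(3.020000) = 6.463608
  f(2.573260) = -2.253764
  x_3 = 2.573260 - (-2.253764)×(2.573260 - 3.020000)/(-2.253764 - 6.463608)
       = 2.688759
Iteration 3:
  f(2.573260) = -2.253764
  f(2.688759) = -0.316853
  x_4 = 2.688759 - (-0.316853)×(2.688759 - 2.573260)/(-0.316853 - (-2.253764))
       = 2.707653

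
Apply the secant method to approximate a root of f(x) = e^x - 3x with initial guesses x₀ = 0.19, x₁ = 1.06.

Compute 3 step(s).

f(x) = e^x - 3x
x₀ = 0.19, x₁ = 1.06

Secant formula: x_{n+1} = x_n - f(x_n)(x_n - x_{n-1})/(f(x_n) - f(x_{n-1}))

Iteration 1:
  f(0.190000) = 0.639250
  f(1.060000) = -0.293629
  x_2 = 1.060000 - (-0.293629)×(1.060000 - 0.190000)/(-0.293629 - 0.639250)
       = 0.786162
Iteration 2:
  f(1.060000) = -0.293629
  f(0.786162) = -0.163530
  x_3 = 0.786162 - (-0.163530)×(0.786162 - 1.060000)/(-0.163530 - (-0.293629))
       = 0.441956
Iteration 3:
  f(0.786162) = -0.163530
  f(0.441956) = 0.229879
  x_4 = 0.441956 - 0.229879×(0.441956 - 0.786162)/(0.229879 - (-0.163530))
       = 0.643085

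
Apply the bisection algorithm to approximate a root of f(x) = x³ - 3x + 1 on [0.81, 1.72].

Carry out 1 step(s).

f(x) = x³ - 3x + 1
Initial interval: [0.81, 1.72]

Iteration 1:
  c_1 = (0.810000 + 1.720000)/2 = 1.265000
  f(c_1) = f(1.265000) = -0.770715
  f(a) × f(c) ≥ 0, new interval: [1.265000, 1.720000]

After 1 iteration(s), the approximation is c_1 = 1.265000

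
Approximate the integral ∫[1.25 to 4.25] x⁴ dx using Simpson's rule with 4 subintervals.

f(x) = x⁴
a = 1.25, b = 4.25, n = 4
h = (b - a)/n = 0.750000

Simpson's rule: (h/3)[f(x₀) + 4f(x₁) + 2f(x₂) + ... + f(xₙ)]

x_0 = 1.2500, f(x_0) = 2.441406, coefficient = 1
x_1 = 2.0000, f(x_1) = 16.000000, coefficient = 4
x_2 = 2.7500, f(x_2) = 57.191406, coefficient = 2
x_3 = 3.5000, f(x_3) = 150.062500, coefficient = 4
x_4 = 4.2500, f(x_4) = 326.253906, coefficient = 1

I ≈ (0.750000/3) × 1107.328125 = 276.832031
Exact value: 276.705469
Error: 0.126562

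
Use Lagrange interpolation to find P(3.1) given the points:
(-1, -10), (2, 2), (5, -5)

Lagrange interpolation formula:
P(x) = Σ yᵢ × Lᵢ(x)
where Lᵢ(x) = Π_{j≠i} (x - xⱼ)/(xᵢ - xⱼ)

L_0(3.1) = (3.1 - 2)/(-1 - 2) × (3.1 - 5)/(-1 - 5) = -0.116111
L_1(3.1) = (3.1 - (-1))/(2 - (-1)) × (3.1 - 5)/(2 - 5) = 0.865556
L_2(3.1) = (3.1 - (-1))/(5 - (-1)) × (3.1 - 2)/(5 - 2) = 0.250556

P(3.1) = (-10)×L_0(3.1) + 2×L_1(3.1) + (-5)×L_2(3.1)
P(3.1) = 1.639444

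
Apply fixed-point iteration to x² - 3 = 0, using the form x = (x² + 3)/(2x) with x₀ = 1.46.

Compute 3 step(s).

Equation: x² - 3 = 0
Fixed-point form: x = (x² + 3)/(2x)
x₀ = 1.46

x_1 = g(1.460000) = 1.757397
x_2 = g(1.757397) = 1.732234
x_3 = g(1.732234) = 1.732051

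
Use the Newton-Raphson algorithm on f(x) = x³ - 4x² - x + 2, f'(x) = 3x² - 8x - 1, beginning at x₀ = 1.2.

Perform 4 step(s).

f(x) = x³ - 4x² - x + 2
f'(x) = 3x² - 8x - 1
x₀ = 1.2

Newton-Raphson formula: x_{n+1} = x_n - f(x_n)/f'(x_n)

Iteration 1:
  f(1.200000) = -3.232000
  f'(1.200000) = -6.280000
  x_1 = 1.200000 - (-3.232000)/(-6.280000) = 0.685350
Iteration 2:
  f(0.685350) = -0.242258
  f'(0.685350) = -5.073687
  x_2 = 0.685350 - (-0.242258)/(-5.073687) = 0.637602
Iteration 3:
  f(0.637602) = -0.004541
  f'(0.637602) = -4.881209
  x_3 = 0.637602 - (-0.004541)/(-4.881209) = 0.636672
Iteration 4:
  f(0.636672) = -0.000002
  f'(0.636672) = -4.877323
  x_4 = 0.636672 - (-0.000002)/(-4.877323) = 0.636672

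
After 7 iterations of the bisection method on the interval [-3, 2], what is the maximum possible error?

Bisection error bound: |error| ≤ (b-a)/2^n
|error| ≤ (2 - (-3))/2^7 = 5/2^7
|error| ≤ 0.0390625000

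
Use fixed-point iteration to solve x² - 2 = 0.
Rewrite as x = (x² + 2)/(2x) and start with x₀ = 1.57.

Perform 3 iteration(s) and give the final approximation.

Equation: x² - 2 = 0
Fixed-point form: x = (x² + 2)/(2x)
x₀ = 1.57

x_1 = g(1.570000) = 1.421943
x_2 = g(1.421943) = 1.414235
x_3 = g(1.414235) = 1.414214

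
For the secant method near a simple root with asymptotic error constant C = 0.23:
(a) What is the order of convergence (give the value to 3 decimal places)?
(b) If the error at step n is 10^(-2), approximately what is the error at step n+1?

(a) Secant method has superlinear convergence with order φ = (1+√5)/2 ≈ 1.618.
    This means |e_{n+1}| ≈ C|e_n|^1.618.

(b) With |e_n| = 10^(-2) and C = 0.23:
    |e_{n+1}| ≈ 0.23 × (10^(-2))^1.618 = 0.23 × 10^(-3.24)

(a) ≈ 1.618 (golden ratio); (b) |e_{n+1}| ≈ 1.336e-04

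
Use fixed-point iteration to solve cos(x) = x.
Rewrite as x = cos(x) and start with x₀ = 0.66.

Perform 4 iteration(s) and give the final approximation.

Equation: cos(x) = x
Fixed-point form: x = cos(x)
x₀ = 0.66

x_1 = g(0.660000) = 0.789992
x_2 = g(0.789992) = 0.703851
x_3 = g(0.703851) = 0.762356
x_4 = g(0.762356) = 0.723211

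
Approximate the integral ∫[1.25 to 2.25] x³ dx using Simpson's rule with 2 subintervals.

f(x) = x³
a = 1.25, b = 2.25, n = 2
h = (b - a)/n = 0.500000

Simpson's rule: (h/3)[f(x₀) + 4f(x₁) + 2f(x₂) + ... + f(xₙ)]

x_0 = 1.2500, f(x_0) = 1.953125, coefficient = 1
x_1 = 1.7500, f(x_1) = 5.359375, coefficient = 4
x_2 = 2.2500, f(x_2) = 11.390625, coefficient = 1

I ≈ (0.500000/3) × 34.781250 = 5.796875
Exact value: 5.796875
Error: 0.000000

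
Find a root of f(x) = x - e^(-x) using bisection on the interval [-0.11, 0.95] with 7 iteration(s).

f(x) = x - e^(-x)
Initial interval: [-0.11, 0.95]

Iteration 1:
  c_1 = (-0.110000 + 0.950000)/2 = 0.420000
  f(c_1) = f(0.420000) = -0.237047
  f(a) × f(c) ≥ 0, new interval: [0.420000, 0.950000]
Iteration 2:
  c_2 = (0.420000 + 0.950000)/2 = 0.685000
  f(c_2) = f(0.685000) = 0.180910
  f(a) × f(c) < 0, new interval: [0.420000, 0.685000]
Iteration 3:
  c_3 = (0.420000 + 0.685000)/2 = 0.552500
  f(c_3) = f(0.552500) = -0.023009
  f(a) × f(c) ≥ 0, new interval: [0.552500, 0.685000]
Iteration 4:
  c_4 = (0.552500 + 0.685000)/2 = 0.618750
  f(c_4) = f(0.618750) = 0.080133
  f(a) × f(c) < 0, new interval: [0.552500, 0.618750]
Iteration 5:
  c_5 = (0.552500 + 0.618750)/2 = 0.585625
  f(c_5) = f(0.585625) = 0.028867
  f(a) × f(c) < 0, new interval: [0.552500, 0.585625]
Iteration 6:
  c_6 = (0.552500 + 0.585625)/2 = 0.569063
  f(c_6) = f(0.569063) = 0.003007
  f(a) × f(c) < 0, new interval: [0.552500, 0.569063]
Iteration 7:
  c_7 = (0.552500 + 0.569063)/2 = 0.560781
  f(c_7) = f(0.560781) = -0.009982
  f(a) × f(c) ≥ 0, new interval: [0.560781, 0.569063]

After 7 iteration(s), the approximation is c_7 = 0.560781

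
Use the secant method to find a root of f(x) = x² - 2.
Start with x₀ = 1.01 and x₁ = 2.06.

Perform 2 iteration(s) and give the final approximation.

f(x) = x² - 2
x₀ = 1.01, x₁ = 2.06

Secant formula: x_{n+1} = x_n - f(x_n)(x_n - x_{n-1})/(f(x_n) - f(x_{n-1}))

Iteration 1:
  f(1.010000) = -0.979900
  f(2.060000) = 2.243600
  x_2 = 2.060000 - 2.243600×(2.060000 - 1.010000)/(2.243600 - (-0.979900))
       = 1.329186
Iteration 2:
  f(2.060000) = 2.243600
  f(1.329186) = -0.233265
  x_3 = 1.329186 - (-0.233265)×(1.329186 - 2.060000)/(-0.233265 - 2.243600)
       = 1.398012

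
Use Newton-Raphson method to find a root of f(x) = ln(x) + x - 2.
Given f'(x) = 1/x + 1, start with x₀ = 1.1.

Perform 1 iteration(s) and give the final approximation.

f(x) = ln(x) + x - 2
f'(x) = 1/x + 1
x₀ = 1.1

Newton-Raphson formula: x_{n+1} = x_n - f(x_n)/f'(x_n)

Iteration 1:
  f(1.100000) = -0.804690
  f'(1.100000) = 1.909091
  x_1 = 1.100000 - (-0.804690)/1.909091 = 1.521504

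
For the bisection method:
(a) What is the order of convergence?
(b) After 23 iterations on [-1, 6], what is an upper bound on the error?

(a) Bisection has linear (order 1) convergence; the error is halved each step.

(b) Error bound = (b-a)/2^n = (6 - (-1))/2^{23}
    = 7/2^{23}

(a) 1 (linear); (b) error ≤ 8.34e-07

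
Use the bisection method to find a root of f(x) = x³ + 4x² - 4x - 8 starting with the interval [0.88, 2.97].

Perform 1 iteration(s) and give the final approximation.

f(x) = x³ + 4x² - 4x - 8
Initial interval: [0.88, 2.97]

Iteration 1:
  c_1 = (0.880000 + 2.970000)/2 = 1.925000
  f(c_1) = f(1.925000) = 6.255828
  f(a) × f(c) < 0, new interval: [0.880000, 1.925000]

After 1 iteration(s), the approximation is c_1 = 1.925000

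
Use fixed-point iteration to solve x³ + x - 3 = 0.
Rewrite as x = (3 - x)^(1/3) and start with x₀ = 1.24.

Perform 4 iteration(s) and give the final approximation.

Equation: x³ + x - 3 = 0
Fixed-point form: x = (3 - x)^(1/3)
x₀ = 1.24

x_1 = g(1.240000) = 1.207362
x_2 = g(1.207362) = 1.214780
x_3 = g(1.214780) = 1.213102
x_4 = g(1.213102) = 1.213482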